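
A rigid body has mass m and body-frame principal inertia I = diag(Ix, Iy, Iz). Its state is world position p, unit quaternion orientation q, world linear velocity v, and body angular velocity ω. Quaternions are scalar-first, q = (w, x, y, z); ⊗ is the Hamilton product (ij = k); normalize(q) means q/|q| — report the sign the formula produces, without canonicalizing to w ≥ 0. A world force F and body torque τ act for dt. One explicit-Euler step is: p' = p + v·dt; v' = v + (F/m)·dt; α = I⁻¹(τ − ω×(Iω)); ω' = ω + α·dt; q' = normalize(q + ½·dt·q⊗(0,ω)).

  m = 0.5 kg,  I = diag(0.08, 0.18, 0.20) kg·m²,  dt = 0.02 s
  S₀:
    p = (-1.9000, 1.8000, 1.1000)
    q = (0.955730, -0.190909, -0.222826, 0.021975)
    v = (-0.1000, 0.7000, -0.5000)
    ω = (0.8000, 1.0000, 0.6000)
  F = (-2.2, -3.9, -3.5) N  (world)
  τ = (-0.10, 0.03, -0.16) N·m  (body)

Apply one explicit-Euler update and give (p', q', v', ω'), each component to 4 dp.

gyro term ω×Iω = (0.0120, -0.0576, 0.0800)
(τ − ω×Iω)/I = (-1.4000, 0.4867, -1.2000)
new body rate ω' = (0.7720, 1.0097, 0.5760)
2q̇ = q⊗(0,ω) = (0.3623682, 0.6089134, 1.0878554, 0.5607898)
q' = normalize(q + ½dt·q⊗(0,ω)) = (0.9593, -0.1848, -0.2119, 0.0276)
a = (-4.4000, -7.8000, -7.0000)
p' = p + v·dt = (-1.9020, 1.8140, 1.0900)
new velocity v' = (-0.1880, 0.5440, -0.6400)

p' = (-1.9020, 1.8140, 1.0900)
q' = (0.9593, -0.1848, -0.2119, 0.0276)
v' = (-0.1880, 0.5440, -0.6400)
ω' = (0.7720, 1.0097, 0.5760)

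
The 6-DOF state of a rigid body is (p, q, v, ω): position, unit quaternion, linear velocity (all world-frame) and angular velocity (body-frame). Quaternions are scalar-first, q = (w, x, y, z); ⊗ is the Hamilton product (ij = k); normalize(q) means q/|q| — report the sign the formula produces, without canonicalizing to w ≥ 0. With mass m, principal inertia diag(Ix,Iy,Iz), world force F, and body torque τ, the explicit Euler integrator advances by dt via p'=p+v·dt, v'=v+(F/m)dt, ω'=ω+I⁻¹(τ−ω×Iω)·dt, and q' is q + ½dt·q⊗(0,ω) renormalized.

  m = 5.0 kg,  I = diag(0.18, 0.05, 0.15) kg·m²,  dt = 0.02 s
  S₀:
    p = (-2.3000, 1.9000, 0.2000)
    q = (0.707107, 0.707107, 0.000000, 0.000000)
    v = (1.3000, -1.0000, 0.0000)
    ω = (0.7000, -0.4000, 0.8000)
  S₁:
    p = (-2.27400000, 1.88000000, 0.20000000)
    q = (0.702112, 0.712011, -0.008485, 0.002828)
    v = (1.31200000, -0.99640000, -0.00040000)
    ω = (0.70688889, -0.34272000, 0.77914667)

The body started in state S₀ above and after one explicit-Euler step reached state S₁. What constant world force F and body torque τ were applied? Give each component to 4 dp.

Δv = v₁−v₀ = (0.01200000, 0.00360000, -0.00040000)
m·(v₁−v₀)/dt = (3.0000, 0.9000, -0.1000)
ω₁ − ω₀ = (0.00688889, 0.05728000, -0.02085333)
gyro term ω₀×Iω₀ = (-0.0320, 0.0168, 0.0364)
τ = I·(Δω/dt) + ω₀×(Iω₀) = (0.0300, 0.1600, -0.1200)

F = (3.0000, 0.9000, -0.1000)
τ = (0.0300, 0.1600, -0.1200)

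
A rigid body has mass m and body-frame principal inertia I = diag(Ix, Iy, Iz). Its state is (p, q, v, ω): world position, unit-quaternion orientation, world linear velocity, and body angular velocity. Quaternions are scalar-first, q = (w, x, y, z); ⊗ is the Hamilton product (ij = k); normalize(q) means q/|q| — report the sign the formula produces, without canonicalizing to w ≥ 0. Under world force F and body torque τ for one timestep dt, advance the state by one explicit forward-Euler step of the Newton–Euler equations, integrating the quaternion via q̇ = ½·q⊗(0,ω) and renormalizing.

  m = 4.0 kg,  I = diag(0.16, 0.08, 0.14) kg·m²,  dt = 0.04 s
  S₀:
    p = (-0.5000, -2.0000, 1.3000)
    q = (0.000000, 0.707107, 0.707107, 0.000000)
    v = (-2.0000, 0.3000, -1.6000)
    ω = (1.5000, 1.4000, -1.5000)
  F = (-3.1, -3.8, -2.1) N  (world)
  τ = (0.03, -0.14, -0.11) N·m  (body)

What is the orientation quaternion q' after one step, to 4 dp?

2q̇ = q⊗(0,ω) = (-2.0506103, -1.0606605, 1.0606605, -0.0707107)
q' = normalize(q + ½dt·q⊗(0,ω)) = (-0.0410, 0.6850, 0.7274, -0.0014)

q' = (-0.0410, 0.6850, 0.7274, -0.0014)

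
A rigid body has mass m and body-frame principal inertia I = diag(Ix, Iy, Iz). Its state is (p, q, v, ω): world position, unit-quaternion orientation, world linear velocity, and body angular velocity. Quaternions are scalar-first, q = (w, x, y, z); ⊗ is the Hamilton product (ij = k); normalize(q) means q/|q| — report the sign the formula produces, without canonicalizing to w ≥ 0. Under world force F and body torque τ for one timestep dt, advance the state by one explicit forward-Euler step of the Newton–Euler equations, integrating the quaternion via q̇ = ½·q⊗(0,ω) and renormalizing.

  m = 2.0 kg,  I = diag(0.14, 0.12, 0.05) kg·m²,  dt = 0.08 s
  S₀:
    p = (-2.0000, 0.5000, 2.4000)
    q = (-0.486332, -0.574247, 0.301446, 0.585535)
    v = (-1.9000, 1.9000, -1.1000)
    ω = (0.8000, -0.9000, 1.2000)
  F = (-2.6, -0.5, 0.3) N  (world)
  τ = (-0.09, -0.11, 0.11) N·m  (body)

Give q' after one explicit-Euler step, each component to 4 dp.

Hamilton product q⊗(0,ω) = (0.0280570, 0.4996511, 1.5952232, -0.3079329)
q' = normalize(q + ½dt·q⊗(0,ω)) = (-0.4841, -0.5530, 0.3644, 0.5719)

q' = (-0.4841, -0.5530, 0.3644, 0.5719)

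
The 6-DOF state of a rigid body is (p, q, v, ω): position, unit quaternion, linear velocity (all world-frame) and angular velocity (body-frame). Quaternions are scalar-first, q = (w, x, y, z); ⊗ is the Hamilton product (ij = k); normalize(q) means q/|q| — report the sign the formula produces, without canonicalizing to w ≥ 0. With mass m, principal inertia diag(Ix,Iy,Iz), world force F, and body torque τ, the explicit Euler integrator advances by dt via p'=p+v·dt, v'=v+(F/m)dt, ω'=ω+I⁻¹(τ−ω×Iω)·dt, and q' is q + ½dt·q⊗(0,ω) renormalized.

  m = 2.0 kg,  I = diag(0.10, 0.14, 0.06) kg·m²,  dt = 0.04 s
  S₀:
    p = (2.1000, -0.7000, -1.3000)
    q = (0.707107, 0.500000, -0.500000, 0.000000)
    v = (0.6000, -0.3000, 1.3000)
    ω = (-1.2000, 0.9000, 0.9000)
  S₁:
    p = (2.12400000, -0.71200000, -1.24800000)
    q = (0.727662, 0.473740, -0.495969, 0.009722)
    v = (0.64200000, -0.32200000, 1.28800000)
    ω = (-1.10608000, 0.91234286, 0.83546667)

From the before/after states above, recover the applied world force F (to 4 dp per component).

Δv = v₁−v₀ = (0.04200000, -0.02200000, -0.01200000)
m·(v₁−v₀)/dt = (2.1000, -1.1000, -0.6000)

F = (2.1000, -1.1000, -0.6000)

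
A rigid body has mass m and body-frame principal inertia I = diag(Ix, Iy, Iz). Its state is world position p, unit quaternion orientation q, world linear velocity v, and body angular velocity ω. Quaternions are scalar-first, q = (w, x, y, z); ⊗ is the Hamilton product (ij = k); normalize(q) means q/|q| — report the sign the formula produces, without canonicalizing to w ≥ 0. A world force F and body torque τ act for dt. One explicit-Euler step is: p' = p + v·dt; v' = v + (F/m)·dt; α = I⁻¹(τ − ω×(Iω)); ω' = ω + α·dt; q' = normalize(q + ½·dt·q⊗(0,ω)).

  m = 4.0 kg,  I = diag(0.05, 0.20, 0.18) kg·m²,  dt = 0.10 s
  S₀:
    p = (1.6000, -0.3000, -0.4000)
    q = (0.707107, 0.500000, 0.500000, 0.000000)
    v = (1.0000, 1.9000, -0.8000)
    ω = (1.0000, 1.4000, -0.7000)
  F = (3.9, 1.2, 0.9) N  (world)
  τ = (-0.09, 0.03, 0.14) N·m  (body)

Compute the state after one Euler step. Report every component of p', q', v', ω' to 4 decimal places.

p' = (1.7000, -0.1100, -0.4800)
q' = (0.6443, 0.5156, 0.5646, -0.0147)
v' = (1.0975, 1.9300, -0.7775)
ω' = (0.7808, 1.3695, -0.7389)

a = (0.9750, 0.3000, 0.2250)
p + v·dt = (1.7000, -0.1100, -0.4800)
v + (F/m)dt = (1.0975, 1.9300, -0.7775)
ω×(Iω) gyroscopic = (0.0196, 0.0910, 0.2100)
α = I⁻¹(τ − ω×Iω) = (-2.1920, -0.3050, -0.3889)
ω + α·dt = (0.7808, 1.3695, -0.7389)
2q̇ = q⊗(0,ω) = (-1.2000000, 0.3571070, 1.3399498, -0.2949749)
q + ½dt·q⊗(0,ω), renormalized = (0.6443, 0.5156, 0.5646, -0.0147)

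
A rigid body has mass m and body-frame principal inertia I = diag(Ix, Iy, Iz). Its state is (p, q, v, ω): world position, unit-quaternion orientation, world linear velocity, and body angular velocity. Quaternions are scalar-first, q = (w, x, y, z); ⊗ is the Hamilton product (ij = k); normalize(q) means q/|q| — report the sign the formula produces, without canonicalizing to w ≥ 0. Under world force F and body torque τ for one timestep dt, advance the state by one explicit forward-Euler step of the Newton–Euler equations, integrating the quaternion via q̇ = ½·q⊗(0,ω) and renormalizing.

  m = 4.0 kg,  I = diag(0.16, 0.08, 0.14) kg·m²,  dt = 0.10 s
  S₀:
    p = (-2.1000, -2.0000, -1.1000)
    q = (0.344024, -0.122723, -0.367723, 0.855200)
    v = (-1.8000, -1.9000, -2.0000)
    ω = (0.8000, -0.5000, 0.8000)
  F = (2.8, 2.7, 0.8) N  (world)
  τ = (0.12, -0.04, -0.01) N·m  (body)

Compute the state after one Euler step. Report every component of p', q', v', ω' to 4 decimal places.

a = F/m = (0.7000, 0.6750, 0.2000)
p' = p + v·dt = (-2.2800, -2.1900, -1.3000)
v + (F/m)dt = (-1.7300, -1.8325, -1.9800)
(τ − ω×Iω)/I = (0.9000, -0.6600, -0.3000)
ω + α·dt = (0.8900, -0.5660, 0.7700)
2q̇ = q⊗(0,ω) = (-0.7698431, 0.4086408, 0.6103264, 0.6307591)
updated quaternion q' = (0.3049, -0.1021, -0.3366, 0.8850)

p' = (-2.2800, -2.1900, -1.3000)
q' = (0.3049, -0.1021, -0.3366, 0.8850)
v' = (-1.7300, -1.8325, -1.9800)
ω' = (0.8900, -0.5660, 0.7700)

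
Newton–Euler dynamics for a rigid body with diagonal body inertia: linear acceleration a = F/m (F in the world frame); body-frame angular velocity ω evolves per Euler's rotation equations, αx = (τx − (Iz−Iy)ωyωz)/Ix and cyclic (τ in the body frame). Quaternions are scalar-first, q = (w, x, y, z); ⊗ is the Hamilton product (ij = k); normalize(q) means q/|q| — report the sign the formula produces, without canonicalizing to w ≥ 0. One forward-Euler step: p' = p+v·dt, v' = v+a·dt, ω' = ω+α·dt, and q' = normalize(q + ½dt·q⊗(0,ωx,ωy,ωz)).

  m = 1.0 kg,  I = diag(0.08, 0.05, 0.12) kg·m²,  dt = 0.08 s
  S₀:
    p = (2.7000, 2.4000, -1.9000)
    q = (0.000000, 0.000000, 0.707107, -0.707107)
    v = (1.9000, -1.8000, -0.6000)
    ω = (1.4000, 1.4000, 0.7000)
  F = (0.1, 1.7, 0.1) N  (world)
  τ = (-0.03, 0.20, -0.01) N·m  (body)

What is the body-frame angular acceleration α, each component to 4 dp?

α = (-1.2325, 4.7840, 0.4067)

precession coupling ω×(Iω) = (0.0686, -0.0392, -0.0588)
α = I⁻¹(τ − ω×Iω) = (-1.2325, 4.7840, 0.4067)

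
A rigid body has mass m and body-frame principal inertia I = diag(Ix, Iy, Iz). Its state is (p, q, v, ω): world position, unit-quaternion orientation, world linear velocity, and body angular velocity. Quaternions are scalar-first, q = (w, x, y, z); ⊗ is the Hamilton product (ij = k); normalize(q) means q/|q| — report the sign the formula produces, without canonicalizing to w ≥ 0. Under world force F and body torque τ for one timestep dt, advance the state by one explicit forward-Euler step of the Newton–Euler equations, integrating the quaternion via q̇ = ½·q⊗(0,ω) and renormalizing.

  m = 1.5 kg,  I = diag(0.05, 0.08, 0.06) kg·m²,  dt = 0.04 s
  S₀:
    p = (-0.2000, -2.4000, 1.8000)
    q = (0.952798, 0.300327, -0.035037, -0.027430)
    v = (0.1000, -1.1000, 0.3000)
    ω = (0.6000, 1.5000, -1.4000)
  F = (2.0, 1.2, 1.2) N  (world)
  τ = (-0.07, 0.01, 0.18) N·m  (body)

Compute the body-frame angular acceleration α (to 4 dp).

α = (-2.2400, 0.0200, 2.5500)

gyro term ω×Iω = (0.0420, 0.0084, 0.0270)
(τ − ω×Iω)/I = (-2.2400, 0.0200, 2.5500)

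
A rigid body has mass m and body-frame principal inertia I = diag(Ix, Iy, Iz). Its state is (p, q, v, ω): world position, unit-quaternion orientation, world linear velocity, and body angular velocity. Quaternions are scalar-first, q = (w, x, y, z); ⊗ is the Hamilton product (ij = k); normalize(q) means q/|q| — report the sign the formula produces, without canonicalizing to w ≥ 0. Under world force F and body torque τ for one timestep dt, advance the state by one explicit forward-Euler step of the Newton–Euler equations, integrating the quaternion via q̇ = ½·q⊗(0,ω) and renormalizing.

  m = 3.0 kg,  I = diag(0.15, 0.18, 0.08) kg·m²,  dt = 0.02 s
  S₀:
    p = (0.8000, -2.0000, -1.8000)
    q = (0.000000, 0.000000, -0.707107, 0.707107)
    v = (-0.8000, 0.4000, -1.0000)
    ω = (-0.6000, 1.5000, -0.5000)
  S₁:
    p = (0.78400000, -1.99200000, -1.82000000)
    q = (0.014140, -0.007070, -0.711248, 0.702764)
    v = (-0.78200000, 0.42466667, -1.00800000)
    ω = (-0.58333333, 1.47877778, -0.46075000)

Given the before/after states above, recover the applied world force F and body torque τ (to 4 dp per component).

F = (2.7000, 3.7000, -1.2000)
τ = (0.2000, -0.1700, 0.1300)

velocity change Δv = (0.01800000, 0.02466667, -0.00800000)
F = m·Δv/dt = (2.7000, 3.7000, -1.2000)
Δω = ω₁−ω₀ = (0.01666667, -0.02122222, 0.03925000)
applied torque τ = (0.2000, -0.1700, 0.1300)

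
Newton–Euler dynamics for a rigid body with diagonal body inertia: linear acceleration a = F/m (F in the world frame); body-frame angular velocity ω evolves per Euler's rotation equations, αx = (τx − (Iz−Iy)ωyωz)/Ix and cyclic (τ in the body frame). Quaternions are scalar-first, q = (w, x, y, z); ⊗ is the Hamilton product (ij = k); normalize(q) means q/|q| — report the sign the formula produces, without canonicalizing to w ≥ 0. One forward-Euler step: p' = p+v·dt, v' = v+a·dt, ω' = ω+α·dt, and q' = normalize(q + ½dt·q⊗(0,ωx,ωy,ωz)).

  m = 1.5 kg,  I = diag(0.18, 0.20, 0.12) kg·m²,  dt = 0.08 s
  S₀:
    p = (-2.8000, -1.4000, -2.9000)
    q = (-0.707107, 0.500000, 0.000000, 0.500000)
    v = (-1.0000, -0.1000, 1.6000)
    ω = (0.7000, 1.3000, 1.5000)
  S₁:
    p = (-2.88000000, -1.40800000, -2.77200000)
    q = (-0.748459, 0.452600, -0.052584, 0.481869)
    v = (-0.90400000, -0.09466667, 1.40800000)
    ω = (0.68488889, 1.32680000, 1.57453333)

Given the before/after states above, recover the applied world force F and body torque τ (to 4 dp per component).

v₁ − v₀ = (0.09600000, 0.00533333, -0.19200000)
F = m·Δv/dt = (1.8000, 0.1000, -3.6000)
rate change Δω = (-0.01511111, 0.02680000, 0.07453333)
I·α + gyro = (-0.1900, 0.1300, 0.1300)

F = (1.8000, 0.1000, -3.6000)
τ = (-0.1900, 0.1300, 0.1300)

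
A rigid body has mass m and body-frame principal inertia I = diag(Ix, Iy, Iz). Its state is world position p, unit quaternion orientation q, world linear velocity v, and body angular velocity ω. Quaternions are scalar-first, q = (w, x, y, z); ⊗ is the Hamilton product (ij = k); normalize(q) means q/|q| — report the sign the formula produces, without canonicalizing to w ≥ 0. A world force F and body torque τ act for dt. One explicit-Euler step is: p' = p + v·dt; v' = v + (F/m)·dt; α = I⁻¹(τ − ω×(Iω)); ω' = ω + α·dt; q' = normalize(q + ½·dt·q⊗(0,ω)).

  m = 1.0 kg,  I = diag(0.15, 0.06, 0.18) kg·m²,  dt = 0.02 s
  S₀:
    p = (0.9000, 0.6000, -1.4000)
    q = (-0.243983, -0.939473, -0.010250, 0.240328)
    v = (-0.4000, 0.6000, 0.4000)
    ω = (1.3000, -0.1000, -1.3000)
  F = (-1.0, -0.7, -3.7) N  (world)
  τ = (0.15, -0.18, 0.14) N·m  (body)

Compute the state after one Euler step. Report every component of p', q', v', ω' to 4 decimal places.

p' = (0.8920, 0.6120, -1.3920)
q' = (-0.2286, -0.9421, -0.0191, 0.2445)
v' = (-0.4200, 0.5860, 0.3260)
ω' = (1.3179, -0.1769, -1.2857)

gyro term ω×Iω = (0.0156, 0.0507, 0.0117)
α = I⁻¹(τ − ω×Iω) = (0.8960, -3.8450, 0.7128)
ω + α·dt = (1.3179, -0.1769, -1.2857)
2q̇ = q⊗(0,ω) = (1.5327163, -0.2798201, -0.8844902, 0.4244502)
updated quaternion q' = (-0.2286, -0.9421, -0.0191, 0.2445)
linear accel F/m = (-1.0000, -0.7000, -3.7000)
p' = p + v·dt = (0.8920, 0.6120, -1.3920)
v + (F/m)dt = (-0.4200, 0.5860, 0.3260)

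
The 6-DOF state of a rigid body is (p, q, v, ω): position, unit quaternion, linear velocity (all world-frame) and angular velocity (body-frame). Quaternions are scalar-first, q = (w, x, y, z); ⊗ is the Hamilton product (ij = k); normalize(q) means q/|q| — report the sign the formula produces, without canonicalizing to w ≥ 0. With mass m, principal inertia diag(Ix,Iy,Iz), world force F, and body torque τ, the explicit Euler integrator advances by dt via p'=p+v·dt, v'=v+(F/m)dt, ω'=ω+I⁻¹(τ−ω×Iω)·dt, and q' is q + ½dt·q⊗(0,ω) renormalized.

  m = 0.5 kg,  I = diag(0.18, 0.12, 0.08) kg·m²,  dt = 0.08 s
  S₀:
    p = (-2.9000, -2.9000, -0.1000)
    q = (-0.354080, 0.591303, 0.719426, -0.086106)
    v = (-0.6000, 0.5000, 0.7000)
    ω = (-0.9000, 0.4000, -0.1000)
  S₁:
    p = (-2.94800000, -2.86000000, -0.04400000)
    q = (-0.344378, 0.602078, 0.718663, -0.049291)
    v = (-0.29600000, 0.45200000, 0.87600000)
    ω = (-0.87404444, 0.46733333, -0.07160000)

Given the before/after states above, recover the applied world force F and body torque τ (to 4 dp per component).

rate change Δω = (0.02595556, 0.06733333, 0.02840000)
I·α + gyro = (0.0600, 0.1100, 0.0500)
v₁ − v₀ = (0.30400000, -0.04800000, 0.17600000)
applied force F = (1.9000, -0.3000, 1.1000)

F = (1.9000, -0.3000, 1.1000)
τ = (0.0600, 0.1100, 0.0500)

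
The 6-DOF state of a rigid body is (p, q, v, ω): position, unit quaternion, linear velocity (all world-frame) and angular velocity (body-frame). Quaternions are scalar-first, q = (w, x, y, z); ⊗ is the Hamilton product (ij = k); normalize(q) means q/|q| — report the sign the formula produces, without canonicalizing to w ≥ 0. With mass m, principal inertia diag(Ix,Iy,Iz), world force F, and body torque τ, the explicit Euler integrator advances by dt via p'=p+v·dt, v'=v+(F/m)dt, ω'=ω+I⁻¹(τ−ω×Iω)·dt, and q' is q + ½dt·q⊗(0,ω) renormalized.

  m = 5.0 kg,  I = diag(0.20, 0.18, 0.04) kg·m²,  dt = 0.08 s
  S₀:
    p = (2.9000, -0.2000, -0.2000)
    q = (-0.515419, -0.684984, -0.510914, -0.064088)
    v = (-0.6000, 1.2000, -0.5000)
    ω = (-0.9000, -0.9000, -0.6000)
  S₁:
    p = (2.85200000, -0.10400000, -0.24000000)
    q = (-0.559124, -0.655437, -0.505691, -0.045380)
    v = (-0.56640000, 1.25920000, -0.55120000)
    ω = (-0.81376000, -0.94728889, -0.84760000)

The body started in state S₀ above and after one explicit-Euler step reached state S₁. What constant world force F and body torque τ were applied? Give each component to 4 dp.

F = (2.1000, 3.7000, -3.2000)
τ = (0.1400, -0.0200, -0.1400)

Δv = v₁−v₀ = (0.03360000, 0.05920000, -0.05120000)
F = m·Δv/dt = (2.1000, 3.7000, -3.2000)
Δω = ω₁−ω₀ = (0.08624000, -0.04728889, -0.24760000)
ω₀×(Iω₀) = (-0.0756, 0.0864, -0.0162)
I·α + gyro = (0.1400, -0.0200, -0.1400)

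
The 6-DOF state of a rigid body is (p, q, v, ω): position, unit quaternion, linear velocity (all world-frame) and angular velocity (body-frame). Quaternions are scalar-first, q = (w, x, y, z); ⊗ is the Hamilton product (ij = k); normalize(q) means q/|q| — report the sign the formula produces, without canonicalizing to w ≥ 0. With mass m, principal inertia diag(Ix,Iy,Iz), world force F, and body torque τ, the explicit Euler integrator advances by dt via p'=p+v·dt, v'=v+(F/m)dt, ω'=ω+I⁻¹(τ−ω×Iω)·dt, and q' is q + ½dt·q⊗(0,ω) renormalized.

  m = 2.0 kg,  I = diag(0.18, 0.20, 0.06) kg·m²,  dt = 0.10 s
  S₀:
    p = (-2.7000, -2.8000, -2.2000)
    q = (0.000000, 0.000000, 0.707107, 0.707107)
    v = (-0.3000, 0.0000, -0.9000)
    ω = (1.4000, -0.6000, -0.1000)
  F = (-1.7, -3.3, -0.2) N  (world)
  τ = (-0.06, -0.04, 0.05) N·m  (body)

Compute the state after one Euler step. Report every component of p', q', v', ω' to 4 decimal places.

p' = (-2.7300, -2.8000, -2.2900)
q' = (0.0247, 0.0176, 0.7544, 0.6557)
v' = (-0.3850, -0.1650, -0.9100)
ω' = (1.3713, -0.6116, 0.0113)

angular accel α = (-0.2867, -0.1160, 1.1133)
ω' = ω + α·dt = (1.3713, -0.6116, 0.0113)
q⊗(0,ω) = (0.4949749, 0.3535535, 0.9899498, -0.9899498)
updated quaternion q' = (0.0247, 0.0176, 0.7544, 0.6557)
p + v·dt = (-2.7300, -2.8000, -2.2900)
new velocity v' = (-0.3850, -0.1650, -0.9100)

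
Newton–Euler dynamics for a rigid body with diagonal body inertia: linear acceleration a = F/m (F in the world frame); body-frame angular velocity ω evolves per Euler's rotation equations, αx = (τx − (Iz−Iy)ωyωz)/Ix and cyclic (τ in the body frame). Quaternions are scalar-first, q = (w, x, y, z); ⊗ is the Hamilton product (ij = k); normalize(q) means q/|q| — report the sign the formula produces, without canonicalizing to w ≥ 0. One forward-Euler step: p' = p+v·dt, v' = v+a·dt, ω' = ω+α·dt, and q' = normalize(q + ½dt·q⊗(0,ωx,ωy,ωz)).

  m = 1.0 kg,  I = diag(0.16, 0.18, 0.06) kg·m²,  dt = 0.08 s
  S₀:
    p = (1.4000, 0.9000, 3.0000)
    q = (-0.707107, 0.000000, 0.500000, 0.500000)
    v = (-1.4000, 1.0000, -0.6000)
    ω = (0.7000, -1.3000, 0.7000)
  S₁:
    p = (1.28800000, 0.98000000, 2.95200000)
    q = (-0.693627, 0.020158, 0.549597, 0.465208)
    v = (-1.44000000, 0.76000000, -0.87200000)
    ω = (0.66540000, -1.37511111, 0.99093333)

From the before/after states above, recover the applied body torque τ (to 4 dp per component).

τ = (0.0400, -0.1200, 0.2000)

rate change Δω = (-0.03460000, -0.07511111, 0.29093333)
precession coupling = (0.1092, 0.0490, -0.0182)
I·α + gyro = (0.0400, -0.1200, 0.2000)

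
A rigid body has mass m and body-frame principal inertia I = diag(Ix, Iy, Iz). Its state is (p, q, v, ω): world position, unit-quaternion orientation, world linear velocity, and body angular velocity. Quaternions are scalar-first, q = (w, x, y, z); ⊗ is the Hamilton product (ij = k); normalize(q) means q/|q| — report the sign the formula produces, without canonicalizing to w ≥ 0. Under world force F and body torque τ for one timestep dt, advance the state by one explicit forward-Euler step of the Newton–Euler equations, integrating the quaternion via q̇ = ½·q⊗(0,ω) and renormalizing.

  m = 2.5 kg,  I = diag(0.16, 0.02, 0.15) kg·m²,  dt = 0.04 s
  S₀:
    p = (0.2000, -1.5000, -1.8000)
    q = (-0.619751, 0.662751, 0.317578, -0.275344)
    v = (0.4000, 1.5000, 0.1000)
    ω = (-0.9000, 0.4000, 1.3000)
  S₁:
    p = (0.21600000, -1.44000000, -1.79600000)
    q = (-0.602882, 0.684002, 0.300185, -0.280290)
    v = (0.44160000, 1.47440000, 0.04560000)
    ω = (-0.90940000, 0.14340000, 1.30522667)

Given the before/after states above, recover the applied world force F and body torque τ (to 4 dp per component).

F = (2.6000, -1.6000, -3.4000)
τ = (0.0300, -0.1400, 0.0700)

Δv = v₁−v₀ = (0.04160000, -0.02560000, -0.05440000)
applied force F = (2.6000, -1.6000, -3.4000)
ω₁ − ω₀ = (-0.00940000, -0.25660000, 0.00522667)
gyro term ω₀×Iω₀ = (0.0676, -0.0117, 0.0504)
applied torque τ = (0.0300, -0.1400, 0.0700)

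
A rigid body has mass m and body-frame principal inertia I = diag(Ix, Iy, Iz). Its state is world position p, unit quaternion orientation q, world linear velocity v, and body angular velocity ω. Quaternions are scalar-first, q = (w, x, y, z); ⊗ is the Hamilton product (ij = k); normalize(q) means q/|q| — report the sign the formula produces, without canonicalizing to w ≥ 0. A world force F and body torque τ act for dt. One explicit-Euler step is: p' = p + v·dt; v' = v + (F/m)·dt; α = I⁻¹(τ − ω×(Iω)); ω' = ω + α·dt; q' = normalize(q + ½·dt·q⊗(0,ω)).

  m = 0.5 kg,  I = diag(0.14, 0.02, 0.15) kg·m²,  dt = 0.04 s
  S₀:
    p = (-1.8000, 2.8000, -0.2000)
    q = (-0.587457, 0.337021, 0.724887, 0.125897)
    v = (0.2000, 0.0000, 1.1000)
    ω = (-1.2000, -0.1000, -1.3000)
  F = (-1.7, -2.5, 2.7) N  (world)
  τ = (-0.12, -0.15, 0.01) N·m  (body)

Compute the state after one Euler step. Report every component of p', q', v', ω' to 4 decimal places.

ω×(Iω) gyroscopic = (0.0169, -0.0156, -0.0144)
angular accel α = (-0.9779, -6.7200, 0.1627)
new body rate ω' = (-1.2391, -0.3688, -1.2935)
q⊗(0,ω) = (0.6405800, -0.2248150, 0.3457966, 1.5998564)
q' = normalize(q + ½dt·q⊗(0,ω)) = (-0.5743, 0.3323, 0.7313, 0.1578)
new position p' = (-1.7920, 2.8000, -0.1560)
v' = v + a·dt = (0.0640, -0.2000, 1.3160)

p' = (-1.7920, 2.8000, -0.1560)
q' = (-0.5743, 0.3323, 0.7313, 0.1578)
v' = (0.0640, -0.2000, 1.3160)
ω' = (-1.2391, -0.3688, -1.2935)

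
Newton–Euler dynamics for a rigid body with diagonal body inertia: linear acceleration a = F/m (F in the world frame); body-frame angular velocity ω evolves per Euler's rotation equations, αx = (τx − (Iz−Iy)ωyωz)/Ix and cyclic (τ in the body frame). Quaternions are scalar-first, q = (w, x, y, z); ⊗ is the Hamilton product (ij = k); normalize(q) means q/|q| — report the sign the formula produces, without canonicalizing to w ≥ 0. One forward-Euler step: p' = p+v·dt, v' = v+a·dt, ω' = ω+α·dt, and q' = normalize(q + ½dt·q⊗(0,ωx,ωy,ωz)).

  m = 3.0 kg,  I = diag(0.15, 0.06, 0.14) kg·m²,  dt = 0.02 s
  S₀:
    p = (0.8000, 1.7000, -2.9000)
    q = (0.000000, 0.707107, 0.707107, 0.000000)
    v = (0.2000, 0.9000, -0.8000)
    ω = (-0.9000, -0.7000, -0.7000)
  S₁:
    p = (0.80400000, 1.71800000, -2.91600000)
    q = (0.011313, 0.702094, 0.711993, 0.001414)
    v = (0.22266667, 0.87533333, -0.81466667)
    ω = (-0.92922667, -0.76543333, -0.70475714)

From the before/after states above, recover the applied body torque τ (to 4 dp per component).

ω₁ − ω₀ = (-0.02922667, -0.06543333, -0.00475714)
applied torque τ = (-0.1800, -0.1900, -0.0900)

τ = (-0.1800, -0.1900, -0.0900)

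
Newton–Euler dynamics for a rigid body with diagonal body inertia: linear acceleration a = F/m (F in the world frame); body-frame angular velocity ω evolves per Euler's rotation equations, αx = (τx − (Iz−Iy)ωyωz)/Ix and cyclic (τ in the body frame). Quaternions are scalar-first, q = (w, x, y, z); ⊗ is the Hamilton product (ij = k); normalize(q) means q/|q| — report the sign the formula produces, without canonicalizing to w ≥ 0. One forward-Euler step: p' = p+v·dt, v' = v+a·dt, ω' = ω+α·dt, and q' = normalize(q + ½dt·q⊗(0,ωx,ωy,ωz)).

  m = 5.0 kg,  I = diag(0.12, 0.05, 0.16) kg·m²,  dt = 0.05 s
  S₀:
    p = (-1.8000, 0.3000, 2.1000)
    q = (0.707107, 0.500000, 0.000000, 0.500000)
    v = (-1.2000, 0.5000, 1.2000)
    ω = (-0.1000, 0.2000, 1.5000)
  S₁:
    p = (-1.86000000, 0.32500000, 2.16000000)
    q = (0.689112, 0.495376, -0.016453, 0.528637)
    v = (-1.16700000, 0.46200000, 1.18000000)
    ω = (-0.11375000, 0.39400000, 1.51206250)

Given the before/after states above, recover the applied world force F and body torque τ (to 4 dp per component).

F = (3.3000, -3.8000, -2.0000)
τ = (0.0000, 0.2000, 0.0400)

ω₁ − ω₀ = (-0.01375000, 0.19400000, 0.01206250)
ω₀×(Iω₀) = (0.0330, 0.0060, 0.0014)
I·α + gyro = (0.0000, 0.2000, 0.0400)
Δv = v₁−v₀ = (0.03300000, -0.03800000, -0.02000000)
applied force F = (3.3000, -3.8000, -2.0000)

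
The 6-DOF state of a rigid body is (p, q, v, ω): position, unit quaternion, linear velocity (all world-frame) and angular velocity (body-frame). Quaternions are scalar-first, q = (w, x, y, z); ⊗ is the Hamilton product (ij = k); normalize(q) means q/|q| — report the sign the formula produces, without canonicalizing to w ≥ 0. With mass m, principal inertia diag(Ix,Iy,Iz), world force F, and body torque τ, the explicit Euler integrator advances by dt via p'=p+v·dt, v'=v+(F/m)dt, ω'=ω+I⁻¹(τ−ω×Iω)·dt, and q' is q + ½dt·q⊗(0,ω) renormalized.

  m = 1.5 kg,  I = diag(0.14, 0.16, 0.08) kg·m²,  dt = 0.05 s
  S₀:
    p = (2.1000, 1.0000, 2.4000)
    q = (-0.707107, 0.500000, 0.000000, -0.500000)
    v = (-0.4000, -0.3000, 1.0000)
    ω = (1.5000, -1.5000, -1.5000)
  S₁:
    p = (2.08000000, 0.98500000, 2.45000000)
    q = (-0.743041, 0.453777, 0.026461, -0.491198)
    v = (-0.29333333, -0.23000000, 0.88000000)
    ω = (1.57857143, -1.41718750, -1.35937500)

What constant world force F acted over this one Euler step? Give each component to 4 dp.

F = (3.2000, 2.1000, -3.6000)

Δv = v₁−v₀ = (0.10666667, 0.07000000, -0.12000000)
F = m·Δv/dt = (3.2000, 2.1000, -3.6000)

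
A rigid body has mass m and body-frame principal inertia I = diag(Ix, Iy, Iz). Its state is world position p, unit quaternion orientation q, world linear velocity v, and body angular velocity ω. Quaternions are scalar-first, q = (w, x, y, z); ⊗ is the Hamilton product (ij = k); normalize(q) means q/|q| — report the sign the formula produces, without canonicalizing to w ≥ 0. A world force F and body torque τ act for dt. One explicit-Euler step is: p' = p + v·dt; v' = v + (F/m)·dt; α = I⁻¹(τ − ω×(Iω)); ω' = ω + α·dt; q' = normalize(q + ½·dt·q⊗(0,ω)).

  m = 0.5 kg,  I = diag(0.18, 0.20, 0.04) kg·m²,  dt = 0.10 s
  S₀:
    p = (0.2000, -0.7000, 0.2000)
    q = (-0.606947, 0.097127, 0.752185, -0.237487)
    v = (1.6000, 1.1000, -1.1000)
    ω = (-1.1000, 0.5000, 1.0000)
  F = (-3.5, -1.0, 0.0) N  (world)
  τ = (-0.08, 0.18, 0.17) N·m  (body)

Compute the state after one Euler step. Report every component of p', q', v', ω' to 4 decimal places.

p' = (0.3600, -0.5900, 0.0900)
q' = (-0.6067, 0.1735, 0.7429, -0.2234)
v' = (0.9000, 0.9000, -1.1000)
ω' = (-1.1000, 0.6670, 1.4525)

linear accel F/m = (-7.0000, -2.0000, 0.0000)
p + v·dt = (0.3600, -0.5900, 0.0900)
v' = v + a·dt = (0.9000, 0.9000, -1.1000)
(τ − ω×Iω)/I = (0.0000, 1.6700, 4.5250)
new body rate ω' = (-1.1000, 0.6670, 1.4525)
q⊗(0,ω) = (-0.0317658, 1.5385702, -0.1393648, 0.2690200)
q' = normalize(q + ½dt·q⊗(0,ω)) = (-0.6067, 0.1735, 0.7429, -0.2234)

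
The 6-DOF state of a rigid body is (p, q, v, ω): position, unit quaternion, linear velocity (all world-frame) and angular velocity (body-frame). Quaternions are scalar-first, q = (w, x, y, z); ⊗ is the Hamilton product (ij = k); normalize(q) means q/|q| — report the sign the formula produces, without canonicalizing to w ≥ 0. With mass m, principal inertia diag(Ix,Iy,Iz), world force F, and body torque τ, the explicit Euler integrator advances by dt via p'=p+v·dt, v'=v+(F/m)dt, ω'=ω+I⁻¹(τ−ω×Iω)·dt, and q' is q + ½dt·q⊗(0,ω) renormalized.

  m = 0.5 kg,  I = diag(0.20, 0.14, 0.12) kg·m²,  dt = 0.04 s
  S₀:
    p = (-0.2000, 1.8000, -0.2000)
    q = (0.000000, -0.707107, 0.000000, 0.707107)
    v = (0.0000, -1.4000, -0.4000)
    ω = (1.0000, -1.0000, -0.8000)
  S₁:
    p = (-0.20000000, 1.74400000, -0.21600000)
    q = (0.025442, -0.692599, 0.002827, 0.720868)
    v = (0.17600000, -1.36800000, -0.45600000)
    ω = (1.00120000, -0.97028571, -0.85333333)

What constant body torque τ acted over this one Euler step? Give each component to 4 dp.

τ = (-0.0100, 0.0400, -0.1000)

Δω = ω₁−ω₀ = (0.00120000, 0.02971429, -0.05333333)
τ = I·(Δω/dt) + ω₀×(Iω₀) = (-0.0100, 0.0400, -0.1000)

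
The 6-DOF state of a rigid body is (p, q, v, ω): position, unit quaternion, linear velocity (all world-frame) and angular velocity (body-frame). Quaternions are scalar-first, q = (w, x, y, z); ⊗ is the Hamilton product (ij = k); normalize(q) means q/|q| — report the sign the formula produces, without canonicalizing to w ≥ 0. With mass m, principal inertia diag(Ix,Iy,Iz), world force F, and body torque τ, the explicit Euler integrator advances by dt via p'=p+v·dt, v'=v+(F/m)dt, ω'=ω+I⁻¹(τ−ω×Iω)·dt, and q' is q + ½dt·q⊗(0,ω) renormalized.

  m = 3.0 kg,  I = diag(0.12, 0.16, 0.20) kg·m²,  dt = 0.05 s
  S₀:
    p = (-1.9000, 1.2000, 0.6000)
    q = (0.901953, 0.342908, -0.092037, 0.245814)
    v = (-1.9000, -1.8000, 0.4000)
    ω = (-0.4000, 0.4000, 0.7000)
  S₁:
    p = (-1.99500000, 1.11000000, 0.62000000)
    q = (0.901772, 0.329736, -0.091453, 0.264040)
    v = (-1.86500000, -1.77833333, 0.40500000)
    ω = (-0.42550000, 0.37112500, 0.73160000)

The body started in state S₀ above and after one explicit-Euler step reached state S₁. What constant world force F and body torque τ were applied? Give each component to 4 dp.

F = (2.1000, 1.3000, 0.3000)
τ = (-0.0500, -0.0700, 0.1200)

Δv = v₁−v₀ = (0.03500000, 0.02166667, 0.00500000)
m·(v₁−v₀)/dt = (2.1000, 1.3000, 0.3000)
rate change Δω = (-0.02550000, -0.02887500, 0.03160000)
applied torque τ = (-0.0500, -0.0700, 0.1200)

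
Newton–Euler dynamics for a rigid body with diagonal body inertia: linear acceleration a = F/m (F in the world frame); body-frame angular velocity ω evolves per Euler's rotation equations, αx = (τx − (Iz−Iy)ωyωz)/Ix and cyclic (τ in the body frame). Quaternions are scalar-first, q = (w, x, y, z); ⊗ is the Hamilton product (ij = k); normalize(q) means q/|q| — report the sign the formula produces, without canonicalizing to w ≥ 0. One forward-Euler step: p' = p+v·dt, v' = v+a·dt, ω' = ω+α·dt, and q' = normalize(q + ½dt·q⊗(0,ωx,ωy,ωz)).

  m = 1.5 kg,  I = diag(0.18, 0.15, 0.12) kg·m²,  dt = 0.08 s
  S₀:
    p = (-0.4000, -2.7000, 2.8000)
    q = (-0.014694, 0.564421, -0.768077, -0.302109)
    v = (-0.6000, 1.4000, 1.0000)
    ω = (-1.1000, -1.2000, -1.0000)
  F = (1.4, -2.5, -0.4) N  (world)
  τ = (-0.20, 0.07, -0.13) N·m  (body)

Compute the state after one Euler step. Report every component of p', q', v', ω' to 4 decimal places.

p' = (-0.4480, -2.5880, 2.8800)
q' = (-0.0387, 0.5796, -0.7294, -0.3614)
v' = (-0.5253, 1.2667, 0.9787)
ω' = (-1.1729, -1.1979, -1.0603)

gyro term ω×Iω = (-0.0360, 0.0660, -0.0396)
angular accel α = (-0.9111, 0.0267, -0.7533)
ω + α·dt = (-1.1729, -1.1979, -1.0603)
Hamilton product q⊗(0,ω) = (-0.6029383, 0.4217096, 0.9143737, -1.5074959)
updated quaternion q' = (-0.0387, 0.5796, -0.7294, -0.3614)
a = (0.9333, -1.6667, -0.2667)
new position p' = (-0.4480, -2.5880, 2.8800)
v + (F/m)dt = (-0.5253, 1.2667, 0.9787)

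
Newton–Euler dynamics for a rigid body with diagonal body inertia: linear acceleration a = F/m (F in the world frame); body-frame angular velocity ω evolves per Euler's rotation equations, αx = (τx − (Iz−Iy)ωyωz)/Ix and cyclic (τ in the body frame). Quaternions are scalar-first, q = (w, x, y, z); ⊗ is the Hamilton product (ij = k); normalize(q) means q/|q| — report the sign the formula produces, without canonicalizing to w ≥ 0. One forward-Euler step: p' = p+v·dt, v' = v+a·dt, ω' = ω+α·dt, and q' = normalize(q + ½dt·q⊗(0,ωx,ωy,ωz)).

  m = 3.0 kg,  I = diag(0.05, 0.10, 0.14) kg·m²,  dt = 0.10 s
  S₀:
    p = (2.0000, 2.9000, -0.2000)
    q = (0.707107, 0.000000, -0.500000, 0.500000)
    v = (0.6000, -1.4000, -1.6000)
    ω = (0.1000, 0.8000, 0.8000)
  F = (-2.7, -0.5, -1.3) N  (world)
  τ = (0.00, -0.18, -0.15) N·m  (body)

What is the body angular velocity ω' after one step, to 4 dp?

(τ − ω×Iω)/I = (-0.5120, -1.7280, -1.1000)
ω' = ω + α·dt = (0.0488, 0.6272, 0.6900)

ω' = (0.0488, 0.6272, 0.6900)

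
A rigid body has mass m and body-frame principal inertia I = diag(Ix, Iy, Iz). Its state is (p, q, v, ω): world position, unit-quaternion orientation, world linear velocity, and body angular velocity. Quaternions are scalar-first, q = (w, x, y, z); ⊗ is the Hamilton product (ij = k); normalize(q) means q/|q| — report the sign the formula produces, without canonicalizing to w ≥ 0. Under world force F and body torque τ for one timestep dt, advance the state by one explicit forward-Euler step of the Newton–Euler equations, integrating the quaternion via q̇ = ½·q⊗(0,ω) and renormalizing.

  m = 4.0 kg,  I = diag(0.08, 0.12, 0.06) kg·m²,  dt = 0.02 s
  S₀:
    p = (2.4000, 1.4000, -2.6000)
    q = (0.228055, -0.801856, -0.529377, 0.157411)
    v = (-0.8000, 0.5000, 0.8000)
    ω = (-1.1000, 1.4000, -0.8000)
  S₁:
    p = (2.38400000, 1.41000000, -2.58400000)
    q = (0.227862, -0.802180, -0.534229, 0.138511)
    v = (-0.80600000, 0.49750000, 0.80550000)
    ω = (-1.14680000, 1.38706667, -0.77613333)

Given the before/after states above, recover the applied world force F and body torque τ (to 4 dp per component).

rate change Δω = (-0.04680000, -0.01293333, 0.02386667)
τ = I·(Δω/dt) + ω₀×(Iω₀) = (-0.1200, -0.0600, 0.0100)
v₁ − v₀ = (-0.00600000, -0.00250000, 0.00550000)
m·(v₁−v₀)/dt = (-1.2000, -0.5000, 1.1000)

F = (-1.2000, -0.5000, 1.1000)
τ = (-0.1200, -0.0600, 0.0100)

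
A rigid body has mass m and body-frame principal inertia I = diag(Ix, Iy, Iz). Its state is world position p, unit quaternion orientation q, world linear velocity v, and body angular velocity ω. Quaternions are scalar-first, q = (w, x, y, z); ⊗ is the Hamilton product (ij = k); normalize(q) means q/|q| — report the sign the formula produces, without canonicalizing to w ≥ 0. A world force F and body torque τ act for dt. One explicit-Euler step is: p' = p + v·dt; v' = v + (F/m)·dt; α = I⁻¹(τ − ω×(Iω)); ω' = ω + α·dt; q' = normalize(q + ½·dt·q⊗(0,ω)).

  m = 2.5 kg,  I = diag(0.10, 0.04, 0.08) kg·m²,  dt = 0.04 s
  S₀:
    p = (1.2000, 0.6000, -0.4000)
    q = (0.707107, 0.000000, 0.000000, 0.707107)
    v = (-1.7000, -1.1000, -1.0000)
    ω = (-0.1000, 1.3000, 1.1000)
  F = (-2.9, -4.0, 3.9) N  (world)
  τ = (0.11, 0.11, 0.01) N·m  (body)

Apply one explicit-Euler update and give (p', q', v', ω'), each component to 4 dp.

p + v·dt = (1.1320, 0.5560, -0.4400)
v + (F/m)dt = (-1.7464, -1.1640, -0.9376)
ω×(Iω) gyroscopic = (0.0572, -0.0022, 0.0078)
α = I⁻¹(τ − ω×Iω) = (0.5280, 2.8050, 0.0275)
ω' = ω + α·dt = (-0.0789, 1.4122, 1.1011)
q⊗(0,ω) = (-0.7778177, -0.9899498, 0.8485284, 0.7778177)
updated quaternion q' = (0.6911, -0.0198, 0.0170, 0.7222)

p' = (1.1320, 0.5560, -0.4400)
q' = (0.6911, -0.0198, 0.0170, 0.7222)
v' = (-1.7464, -1.1640, -0.9376)
ω' = (-0.0789, 1.4122, 1.1011)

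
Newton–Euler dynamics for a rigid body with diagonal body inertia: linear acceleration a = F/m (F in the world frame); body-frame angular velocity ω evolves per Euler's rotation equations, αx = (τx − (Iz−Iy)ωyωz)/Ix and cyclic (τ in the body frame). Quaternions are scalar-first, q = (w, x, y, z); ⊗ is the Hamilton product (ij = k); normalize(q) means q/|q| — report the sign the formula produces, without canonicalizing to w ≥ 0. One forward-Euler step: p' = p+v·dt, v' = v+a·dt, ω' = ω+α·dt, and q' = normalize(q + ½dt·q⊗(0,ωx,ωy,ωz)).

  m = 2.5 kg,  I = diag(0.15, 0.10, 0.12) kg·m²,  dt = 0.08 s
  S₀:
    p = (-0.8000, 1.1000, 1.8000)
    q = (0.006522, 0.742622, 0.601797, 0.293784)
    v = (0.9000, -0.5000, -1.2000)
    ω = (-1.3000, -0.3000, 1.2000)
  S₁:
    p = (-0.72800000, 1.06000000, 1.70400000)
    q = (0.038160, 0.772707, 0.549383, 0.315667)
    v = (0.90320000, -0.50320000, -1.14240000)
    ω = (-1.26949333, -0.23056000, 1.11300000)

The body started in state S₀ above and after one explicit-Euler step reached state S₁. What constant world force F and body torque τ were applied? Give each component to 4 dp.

Δω = ω₁−ω₀ = (0.03050667, 0.06944000, -0.08700000)
precession coupling = (-0.0072, -0.0468, -0.0195)
τ = I·(Δω/dt) + ω₀×(Iω₀) = (0.0500, 0.0400, -0.1500)
velocity change Δv = (0.00320000, -0.00320000, 0.05760000)
m·(v₁−v₀)/dt = (0.1000, -0.1000, 1.8000)

F = (0.1000, -0.1000, 1.8000)
τ = (0.0500, 0.0400, -0.1500)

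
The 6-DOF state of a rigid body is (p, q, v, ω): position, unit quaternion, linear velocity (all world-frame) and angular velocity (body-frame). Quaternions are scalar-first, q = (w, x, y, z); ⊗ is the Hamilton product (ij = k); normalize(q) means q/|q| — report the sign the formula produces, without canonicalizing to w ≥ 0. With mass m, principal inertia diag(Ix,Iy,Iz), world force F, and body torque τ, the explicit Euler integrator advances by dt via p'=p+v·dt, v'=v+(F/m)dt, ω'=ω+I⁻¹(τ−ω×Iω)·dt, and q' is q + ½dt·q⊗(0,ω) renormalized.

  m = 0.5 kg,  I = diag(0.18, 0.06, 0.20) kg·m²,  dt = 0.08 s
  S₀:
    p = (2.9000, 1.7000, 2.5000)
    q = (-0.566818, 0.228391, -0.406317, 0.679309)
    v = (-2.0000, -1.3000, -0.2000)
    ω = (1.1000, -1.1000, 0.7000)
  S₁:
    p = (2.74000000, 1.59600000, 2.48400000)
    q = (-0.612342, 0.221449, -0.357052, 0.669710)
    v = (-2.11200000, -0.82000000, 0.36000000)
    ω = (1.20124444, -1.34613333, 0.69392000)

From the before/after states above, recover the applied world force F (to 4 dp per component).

velocity change Δv = (-0.11200000, 0.48000000, 0.56000000)
applied force F = (-0.7000, 3.0000, 3.5000)

F = (-0.7000, 3.0000, 3.5000)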